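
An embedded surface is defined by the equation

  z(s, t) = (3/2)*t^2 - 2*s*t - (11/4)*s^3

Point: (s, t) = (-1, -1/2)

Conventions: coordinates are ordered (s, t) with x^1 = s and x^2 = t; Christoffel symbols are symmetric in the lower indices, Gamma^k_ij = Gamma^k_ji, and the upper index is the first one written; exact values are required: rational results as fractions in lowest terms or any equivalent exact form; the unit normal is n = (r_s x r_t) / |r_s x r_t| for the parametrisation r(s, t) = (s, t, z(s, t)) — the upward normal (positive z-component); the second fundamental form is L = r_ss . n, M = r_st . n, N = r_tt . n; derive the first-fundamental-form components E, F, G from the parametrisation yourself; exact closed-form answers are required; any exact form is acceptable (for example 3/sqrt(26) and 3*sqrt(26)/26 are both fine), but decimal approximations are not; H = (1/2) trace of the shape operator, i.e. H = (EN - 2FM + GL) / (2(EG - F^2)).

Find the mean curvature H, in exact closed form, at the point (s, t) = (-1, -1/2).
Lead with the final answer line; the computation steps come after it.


Answer: H = 5338*sqrt(861)/741321

z_s = -29/4, z_t = 1/2, z_ss = 33/2, z_st = -2, z_tt = 3
E = 857/16, F = -29/8, G = 5/4; answer radicand W^2 = 861/16
unnormalised second-form numerators: l = 33/2, m = -2, n = 3; L = l/sqrt(861/16), and similarly M = m/sqrt(W^2), N = n/sqrt(W^2)
H = (E*n - 2*F*m + G*l) / (2*(EG - F^2)*sqrt(W^2)); E*n - 2*F*m + G*l = 2669/16, EG - F^2 = 861/16, so H = (2669/1722)/sqrt(861/16)


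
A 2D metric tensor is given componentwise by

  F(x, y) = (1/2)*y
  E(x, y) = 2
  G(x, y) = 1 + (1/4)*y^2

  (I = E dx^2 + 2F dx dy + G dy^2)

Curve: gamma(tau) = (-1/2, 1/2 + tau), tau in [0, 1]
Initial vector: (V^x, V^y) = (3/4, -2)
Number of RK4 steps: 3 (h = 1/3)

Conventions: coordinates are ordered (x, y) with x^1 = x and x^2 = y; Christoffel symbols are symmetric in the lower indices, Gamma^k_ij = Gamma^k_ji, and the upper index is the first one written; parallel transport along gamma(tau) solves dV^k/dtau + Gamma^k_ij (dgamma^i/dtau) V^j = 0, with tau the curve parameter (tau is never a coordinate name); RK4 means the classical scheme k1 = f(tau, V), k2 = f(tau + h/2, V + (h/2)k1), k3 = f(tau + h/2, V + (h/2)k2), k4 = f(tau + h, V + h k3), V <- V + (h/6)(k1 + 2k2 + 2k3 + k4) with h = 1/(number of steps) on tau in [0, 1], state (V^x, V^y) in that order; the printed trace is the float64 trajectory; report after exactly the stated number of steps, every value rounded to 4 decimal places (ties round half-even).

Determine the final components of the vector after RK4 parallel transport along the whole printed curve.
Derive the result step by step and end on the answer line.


gamma'(tau) = (0, 1); f(tau, V)^k = -Gamma^k_ij(gamma(tau)) gamma'^i(tau) V^j; h = 1/3; intermediate values shown to 6 dp
curve data and Christoffel symbols at the stage parameters:
  tau = 0.000000: gamma = (-0.500000, 0.500000), gamma' = (0.000000, 1.000000); Gamma_xxx = 0.000000, Gamma_xxy = 0.000000, Gamma_xyy = 0.242424, Gamma_yxx = 0.000000, Gamma_yxy = 0.000000, Gamma_yyy = 0.060606
  tau = 0.166667: gamma = (-0.500000, 0.666667), gamma' = (0.000000, 1.000000); Gamma_xxx = 0.000000, Gamma_xxy = 0.000000, Gamma_xyy = 0.236842, Gamma_yxx = 0.000000, Gamma_yxy = 0.000000, Gamma_yyy = 0.078947
  tau = 0.333333: gamma = (-0.500000, 0.833333), gamma' = (0.000000, 1.000000); Gamma_xxx = 0.000000, Gamma_xxy = 0.000000, Gamma_xyy = 0.230032, Gamma_yxx = 0.000000, Gamma_yxy = 0.000000, Gamma_yyy = 0.095847
  tau = 0.500000: gamma = (-0.500000, 1.000000), gamma' = (0.000000, 1.000000); Gamma_xxx = 0.000000, Gamma_xxy = 0.000000, Gamma_xyy = 0.222222, Gamma_yxx = 0.000000, Gamma_yxy = 0.000000, Gamma_yyy = 0.111111
  tau = 0.666667: gamma = (-0.500000, 1.166667), gamma' = (0.000000, 1.000000); Gamma_xxx = 0.000000, Gamma_xxy = 0.000000, Gamma_xyy = 0.213650, Gamma_yxx = 0.000000, Gamma_yxy = 0.000000, Gamma_yyy = 0.124629
  tau = 0.833333: gamma = (-0.500000, 1.333333), gamma' = (0.000000, 1.000000); Gamma_xxx = 0.000000, Gamma_xxy = 0.000000, Gamma_xyy = 0.204545, Gamma_yxx = 0.000000, Gamma_yxy = 0.000000, Gamma_yyy = 0.136364
  tau = 1.000000: gamma = (-0.500000, 1.500000), gamma' = (0.000000, 1.000000); Gamma_xxx = 0.000000, Gamma_xxy = 0.000000, Gamma_xyy = 0.195122, Gamma_yxx = 0.000000, Gamma_yxy = 0.000000, Gamma_yyy = 0.146341
step 0: V^x = 0.7500, V^y = -2.0000
step 1: k1 = (0.484848, 0.121212), k2 = (0.468900, 0.156300), k3 = (0.467514, 0.155838), k4 = (0.448115, 0.186714); V <- V + (h/6)(k1 + 2k2 + 2k3 + k4): V^x = 0.9059, V^y = -1.9482
step 2: k1 = (0.448151, 0.186729), k2 = (0.426020, 0.213010), k3 = (0.425047, 0.212523), k4 = (0.401100, 0.233975); V <- V + (h/6)(k1 + 2k2 + 2k3 + k4): V^x = 1.0476, V^y = -1.8776
step 3: k1 = (0.401140, 0.233998), k2 = (0.376069, 0.250712), k3 = (0.375499, 0.250332), k4 = (0.350071, 0.262553); V <- V + (h/6)(k1 + 2k2 + 2k3 + k4): V^x = 1.1729, V^y = -1.7943

Answer: V^x = 1.1729, V^y = -1.7943


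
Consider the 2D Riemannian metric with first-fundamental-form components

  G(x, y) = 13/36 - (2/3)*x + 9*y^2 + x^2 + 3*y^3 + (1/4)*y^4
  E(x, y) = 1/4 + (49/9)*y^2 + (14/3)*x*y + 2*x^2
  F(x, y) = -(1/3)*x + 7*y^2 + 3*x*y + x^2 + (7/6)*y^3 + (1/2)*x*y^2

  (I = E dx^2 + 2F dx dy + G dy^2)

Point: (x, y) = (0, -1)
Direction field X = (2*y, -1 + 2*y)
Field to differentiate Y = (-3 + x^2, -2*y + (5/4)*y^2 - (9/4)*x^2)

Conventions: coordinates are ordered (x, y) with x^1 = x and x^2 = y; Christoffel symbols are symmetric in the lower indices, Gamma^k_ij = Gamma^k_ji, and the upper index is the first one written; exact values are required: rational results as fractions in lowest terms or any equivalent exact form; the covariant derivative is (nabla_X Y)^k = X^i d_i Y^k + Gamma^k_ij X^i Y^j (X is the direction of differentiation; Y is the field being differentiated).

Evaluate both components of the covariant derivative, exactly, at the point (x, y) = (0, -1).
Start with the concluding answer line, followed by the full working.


Answer: (nabla_X Y)^x = 18863/670, (nabla_X Y)^y = -231/134

E = 205/36, F = 35/6, G = 119/18 at the point
E_x = -14/3, E_y = -98/9, F_x = -17/6, F_y = -21/2, G_x = -2/3, G_y = -10
EG - F^2 = 2345/648;  g^inv = (648/2345) * [[119/18, -35/6], [-35/6, 205/36]]
first-kind symbols [ij,l] = (1/2)(d_i g_jl + d_j g_il - d_l g_ij): [xx,x] = E_x/2 = -7/3, [xx,y] = F_x - E_y/2 = 47/18, [xy,x] = E_y/2 = -49/9, [xy,y] = G_x/2 = -1/3, [yy,x] = F_y - G_x/2 = -61/6, [yy,y] = G_y/2 = -5
Gamma^x_ij = (G*[ij,x] - F*[ij,y])/(EG - F^2), Gamma^y_ij = (E*[ij,y] - F*[ij,x])/(EG - F^2)
Gamma_xxx = -2838/335, Gamma_xxy = -3152/335, Gamma_xyy = -3522/335, Gamma_yxx = 3691/469, Gamma_yxy = 3870/469, Gamma_yyy = 3996/469
X = (-2, -3), Y = (-3, 13/4) at the point


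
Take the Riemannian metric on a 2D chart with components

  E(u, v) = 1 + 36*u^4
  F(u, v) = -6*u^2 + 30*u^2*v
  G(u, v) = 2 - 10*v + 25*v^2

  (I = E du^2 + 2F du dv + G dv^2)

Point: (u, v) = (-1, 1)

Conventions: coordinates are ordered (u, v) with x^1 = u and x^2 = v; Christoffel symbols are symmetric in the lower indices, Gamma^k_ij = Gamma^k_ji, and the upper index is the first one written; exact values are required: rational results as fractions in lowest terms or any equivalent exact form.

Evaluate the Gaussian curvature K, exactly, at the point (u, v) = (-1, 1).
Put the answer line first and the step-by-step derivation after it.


Answer: K = -60/2809

E = 37, F = 24, G = 17, EG - F^2 = 53 at the point
E_u = -144, E_v = 0, F_u = -48, F_v = 30, G_u = 0, G_v = 40
E_vv = 0, F_uv = -60, G_uu = 0
Compute both Brioschi determinants and normalise by (EG - F^2)^2.
M1 = [[-E_vv/2 + F_uv - G_uu/2, E_u/2, F_u - E_v/2], [F_v - G_u/2, E, F], [G_v/2, F, G]] = [[-60, -72, -48], [30, 37, 24], [20, 24, 17]]; det M1 = -60
M2 = [[0, E_v/2, G_u/2], [E_v/2, E, F], [G_u/2, F, G]] = [[0, 0, 0], [0, 37, 24], [0, 24, 17]]; det M2 = 0
det M1 - det M2 = -60; K = -60 / (53)^2 = -60/2809


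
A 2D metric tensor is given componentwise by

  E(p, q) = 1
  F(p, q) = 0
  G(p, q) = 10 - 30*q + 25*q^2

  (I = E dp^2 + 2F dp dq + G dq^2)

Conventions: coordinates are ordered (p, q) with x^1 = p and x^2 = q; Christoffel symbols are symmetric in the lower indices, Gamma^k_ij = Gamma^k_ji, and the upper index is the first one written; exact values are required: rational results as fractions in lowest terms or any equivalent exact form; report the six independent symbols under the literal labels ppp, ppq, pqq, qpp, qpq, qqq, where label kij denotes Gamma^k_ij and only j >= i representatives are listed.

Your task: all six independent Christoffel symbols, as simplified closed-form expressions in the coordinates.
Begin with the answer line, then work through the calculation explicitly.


Answer: Gamma_ppp = 0, Gamma_ppq = 0, Gamma_pqq = 0, Gamma_qpp = 0, Gamma_qpq = 0, Gamma_qqq = (5*q - 3)/(5*q^2 - 6*q + 2)

E = 1; F = 0; G = 10 - 30*q + 25*q^2
Gamma^k_ij = (1/2) g^{kl} (d_i g_jl + d_j g_il - d_l g_ij), with g^inv = (1/(EG-F^2)) [[G, -F], [-F, E]]
first partials: E_p = 0, E_q = 0, F_p = 0, F_q = 0, G_p = 0, G_q = -30 + 50*q
D = EG - F^2 = 10 - 30*q + 25*q^2
expanded: Gamma^p_pp = (G E_p - 2F F_p + F E_q)/(2D), Gamma^p_pq = (G E_q - F G_p)/(2D), Gamma^p_qq = (2G F_q - G G_p - F G_q)/(2D), Gamma^q_pp = (2E F_p - E E_q - F E_p)/(2D), Gamma^q_pq = (E G_p - F E_q)/(2D), Gamma^q_qq = (E G_q - 2F F_q + F G_p)/(2D); substitute and cancel common factors


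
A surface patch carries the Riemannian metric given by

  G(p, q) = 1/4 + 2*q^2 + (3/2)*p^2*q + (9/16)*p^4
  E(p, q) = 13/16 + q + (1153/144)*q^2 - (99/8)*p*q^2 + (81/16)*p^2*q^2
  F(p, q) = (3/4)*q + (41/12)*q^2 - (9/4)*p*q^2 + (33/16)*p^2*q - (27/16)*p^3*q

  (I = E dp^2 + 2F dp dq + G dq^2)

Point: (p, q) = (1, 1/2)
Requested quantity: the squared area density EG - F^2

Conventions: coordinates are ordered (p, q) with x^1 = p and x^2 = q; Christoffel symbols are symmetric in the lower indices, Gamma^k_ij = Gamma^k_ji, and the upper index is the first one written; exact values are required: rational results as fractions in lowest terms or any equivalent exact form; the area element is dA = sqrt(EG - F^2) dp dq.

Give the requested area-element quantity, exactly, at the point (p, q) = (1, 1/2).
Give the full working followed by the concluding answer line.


E = 107/72, F = 41/48, G = 33/16; EG - F^2 = 5381/2304

Answer: EG - F^2 = 5381/2304


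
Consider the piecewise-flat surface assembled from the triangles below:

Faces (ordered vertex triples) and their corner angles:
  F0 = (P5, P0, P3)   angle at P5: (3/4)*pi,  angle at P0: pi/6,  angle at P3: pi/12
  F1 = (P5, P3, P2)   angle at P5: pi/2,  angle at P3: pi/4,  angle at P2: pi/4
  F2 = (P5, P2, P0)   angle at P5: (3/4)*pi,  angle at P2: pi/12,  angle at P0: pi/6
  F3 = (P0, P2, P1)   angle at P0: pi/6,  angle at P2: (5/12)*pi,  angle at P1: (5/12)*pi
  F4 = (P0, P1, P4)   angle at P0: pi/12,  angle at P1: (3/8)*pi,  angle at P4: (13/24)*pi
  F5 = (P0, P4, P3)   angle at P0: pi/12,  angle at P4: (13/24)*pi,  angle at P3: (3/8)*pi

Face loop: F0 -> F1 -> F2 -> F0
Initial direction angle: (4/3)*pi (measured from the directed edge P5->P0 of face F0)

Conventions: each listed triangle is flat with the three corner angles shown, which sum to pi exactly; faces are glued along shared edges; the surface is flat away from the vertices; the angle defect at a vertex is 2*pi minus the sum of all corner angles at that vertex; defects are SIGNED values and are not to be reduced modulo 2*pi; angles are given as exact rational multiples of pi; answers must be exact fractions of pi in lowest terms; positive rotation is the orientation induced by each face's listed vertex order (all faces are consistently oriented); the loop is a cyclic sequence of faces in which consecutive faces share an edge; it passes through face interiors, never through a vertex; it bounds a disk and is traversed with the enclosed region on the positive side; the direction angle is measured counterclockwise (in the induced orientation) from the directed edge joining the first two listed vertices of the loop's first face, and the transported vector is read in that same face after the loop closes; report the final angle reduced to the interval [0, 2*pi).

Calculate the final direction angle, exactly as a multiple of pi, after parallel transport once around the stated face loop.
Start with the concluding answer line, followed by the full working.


Answer: final direction angle = (4/3)*pi

enclosed vertex P5: corner angles sum to 2*pi, defect = 2*pi - 2*pi = 0
final direction = starting direction + enclosed defect total, reduced mod 2*pi (induced orientation)
final angle = (4/3)*pi + 0 = (4/3)*pi (mod 2*pi)


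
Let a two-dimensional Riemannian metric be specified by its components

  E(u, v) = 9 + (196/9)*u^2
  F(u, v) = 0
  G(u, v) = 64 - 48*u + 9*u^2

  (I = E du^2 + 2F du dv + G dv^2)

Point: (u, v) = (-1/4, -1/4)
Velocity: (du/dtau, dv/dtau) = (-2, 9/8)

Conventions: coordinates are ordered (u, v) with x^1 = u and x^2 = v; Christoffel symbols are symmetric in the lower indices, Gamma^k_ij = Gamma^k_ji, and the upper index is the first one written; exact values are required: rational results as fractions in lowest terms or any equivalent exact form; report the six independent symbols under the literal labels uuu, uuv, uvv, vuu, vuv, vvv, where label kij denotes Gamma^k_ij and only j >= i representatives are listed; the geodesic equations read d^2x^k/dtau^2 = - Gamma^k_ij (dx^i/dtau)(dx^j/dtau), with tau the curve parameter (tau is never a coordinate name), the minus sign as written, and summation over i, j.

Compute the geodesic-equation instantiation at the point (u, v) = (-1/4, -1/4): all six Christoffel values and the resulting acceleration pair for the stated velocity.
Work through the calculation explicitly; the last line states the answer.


E = 373/36, F = 0, G = 1225/16 at the point
E_u = -98/9, E_v = 0, F_u = 0, F_v = 0, G_u = -105/2, G_v = 0
EG - F^2 = 456925/576;  g^inv = (576/456925) * [[1225/16, 0], [0, 373/36]]
first-kind symbols [ij,l] = (1/2)(d_i g_jl + d_j g_il - d_l g_ij): [uu,u] = E_u/2 = -49/9, [uu,v] = F_u - E_v/2 = 0, [uv,u] = E_v/2 = 0, [uv,v] = G_u/2 = -105/4, [vv,u] = F_v - G_u/2 = 105/4, [vv,v] = G_v/2 = 0
Gamma^u_ij = (G*[ij,u] - F*[ij,v])/(EG - F^2), Gamma^v_ij = (E*[ij,v] - F*[ij,u])/(EG - F^2)
Gamma_uuu = -196/373, Gamma_uuv = 0, Gamma_uvv = 945/373, Gamma_vuu = 0, Gamma_vuv = -12/35, Gamma_vvv = 0
d^2u/dtau^2 = -(Gamma_uuu*(-2)^2 + 2*Gamma_uuv*(-2)*(9/8) + Gamma_uvv*(9/8)^2) = -26369/23872
d^2v/dtau^2 = -(Gamma_vuu*(-2)^2 + 2*Gamma_vuv*(-2)*(9/8) + Gamma_vvv*(9/8)^2) = -54/35

Answer: Gamma_uuu = -196/373, Gamma_uuv = 0, Gamma_uvv = 945/373, Gamma_vuu = 0, Gamma_vuv = -12/35, Gamma_vvv = 0; accelerations (d^2u/dtau^2, d^2v/dtau^2) = (-26369/23872, -54/35)


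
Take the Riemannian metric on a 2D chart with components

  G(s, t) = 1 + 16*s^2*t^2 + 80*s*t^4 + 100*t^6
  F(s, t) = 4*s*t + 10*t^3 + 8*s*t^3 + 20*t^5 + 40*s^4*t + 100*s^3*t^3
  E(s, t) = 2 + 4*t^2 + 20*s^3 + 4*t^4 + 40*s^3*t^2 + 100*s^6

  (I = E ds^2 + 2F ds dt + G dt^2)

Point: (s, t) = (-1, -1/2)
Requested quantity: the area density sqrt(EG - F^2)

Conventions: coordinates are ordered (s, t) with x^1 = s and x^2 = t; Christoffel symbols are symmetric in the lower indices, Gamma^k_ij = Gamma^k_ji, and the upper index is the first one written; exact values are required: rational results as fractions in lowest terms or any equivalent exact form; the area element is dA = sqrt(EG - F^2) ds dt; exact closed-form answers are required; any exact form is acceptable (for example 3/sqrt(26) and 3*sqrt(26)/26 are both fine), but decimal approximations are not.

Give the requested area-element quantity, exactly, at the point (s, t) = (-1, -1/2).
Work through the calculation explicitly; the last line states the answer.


E = 293/4, F = -51/8, G = 25/16; EG - F^2 = 1181/16

Answer: sqrt(EG - F^2) = sqrt(1181)/4


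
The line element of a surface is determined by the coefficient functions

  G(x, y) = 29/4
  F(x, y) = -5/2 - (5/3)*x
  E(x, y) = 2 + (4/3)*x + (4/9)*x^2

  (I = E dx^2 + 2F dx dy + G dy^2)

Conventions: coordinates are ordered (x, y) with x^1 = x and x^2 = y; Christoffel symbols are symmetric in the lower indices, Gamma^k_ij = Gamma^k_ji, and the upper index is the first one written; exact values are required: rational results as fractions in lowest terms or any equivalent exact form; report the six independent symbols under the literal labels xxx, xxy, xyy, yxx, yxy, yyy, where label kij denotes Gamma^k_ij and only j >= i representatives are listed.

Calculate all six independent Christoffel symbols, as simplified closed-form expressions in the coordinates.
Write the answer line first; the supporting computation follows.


Answer: Gamma_xxx = (16*x + 24)/(16*x^2 + 48*x + 297), Gamma_xxy = 0, Gamma_xyy = 0, Gamma_yxx = -60/(16*x^2 + 48*x + 297), Gamma_yxy = 0, Gamma_yyy = 0

E = 2 + (4/3)*x + (4/9)*x^2; F = -5/2 - (5/3)*x; G = 29/4
Gamma^k_ij = (1/2) g^{kl} (d_i g_jl + d_j g_il - d_l g_ij), with g^inv = (1/(EG-F^2)) [[G, -F], [-F, E]]
first partials: E_x = 4/3 + (8/9)*x, E_y = 0, F_x = -5/3, F_y = 0, G_x = 0, G_y = 0
D = EG - F^2 = 33/4 + (4/3)*x + (4/9)*x^2
expanded: Gamma^x_xx = (G E_x - 2F F_x + F E_y)/(2D), Gamma^x_xy = (G E_y - F G_x)/(2D), Gamma^x_yy = (2G F_y - G G_x - F G_y)/(2D), Gamma^y_xx = (2E F_x - E E_y - F E_x)/(2D), Gamma^y_xy = (E G_x - F E_y)/(2D), Gamma^y_yy = (E G_y - 2F F_y + F G_x)/(2D); substitute and cancel common factors


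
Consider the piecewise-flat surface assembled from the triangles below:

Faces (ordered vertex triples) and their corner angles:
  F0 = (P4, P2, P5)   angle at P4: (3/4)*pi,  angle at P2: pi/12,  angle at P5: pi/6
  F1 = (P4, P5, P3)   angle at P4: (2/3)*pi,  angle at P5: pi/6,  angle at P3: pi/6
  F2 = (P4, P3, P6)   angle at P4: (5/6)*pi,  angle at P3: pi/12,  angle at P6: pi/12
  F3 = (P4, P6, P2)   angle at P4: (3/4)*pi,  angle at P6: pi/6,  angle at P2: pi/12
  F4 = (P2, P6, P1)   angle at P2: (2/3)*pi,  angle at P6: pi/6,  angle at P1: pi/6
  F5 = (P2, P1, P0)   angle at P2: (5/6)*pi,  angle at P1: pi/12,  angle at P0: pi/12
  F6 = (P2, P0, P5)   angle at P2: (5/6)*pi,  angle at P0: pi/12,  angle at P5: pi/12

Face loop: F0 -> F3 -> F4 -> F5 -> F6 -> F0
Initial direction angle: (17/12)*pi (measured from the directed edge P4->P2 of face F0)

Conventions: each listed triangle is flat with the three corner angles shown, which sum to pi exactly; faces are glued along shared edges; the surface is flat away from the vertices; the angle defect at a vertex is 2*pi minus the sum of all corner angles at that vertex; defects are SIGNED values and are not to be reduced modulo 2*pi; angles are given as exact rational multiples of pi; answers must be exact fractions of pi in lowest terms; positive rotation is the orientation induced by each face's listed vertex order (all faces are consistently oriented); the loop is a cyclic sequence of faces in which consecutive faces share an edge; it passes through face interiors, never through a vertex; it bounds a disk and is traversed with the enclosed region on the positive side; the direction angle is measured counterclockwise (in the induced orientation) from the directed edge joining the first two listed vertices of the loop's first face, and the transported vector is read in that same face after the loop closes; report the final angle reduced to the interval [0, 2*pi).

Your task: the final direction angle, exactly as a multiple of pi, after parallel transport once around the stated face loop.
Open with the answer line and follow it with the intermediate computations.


Answer: final direction angle = (11/12)*pi

enclosed vertex P2: corner angles sum to (5/2)*pi, defect = 2*pi - (5/2)*pi = -pi/2
the rotation equals the total enclosed defect, so the final angle is initial + defects (mod 2*pi)
final angle = (17/12)*pi - pi/2 = (11/12)*pi (mod 2*pi)


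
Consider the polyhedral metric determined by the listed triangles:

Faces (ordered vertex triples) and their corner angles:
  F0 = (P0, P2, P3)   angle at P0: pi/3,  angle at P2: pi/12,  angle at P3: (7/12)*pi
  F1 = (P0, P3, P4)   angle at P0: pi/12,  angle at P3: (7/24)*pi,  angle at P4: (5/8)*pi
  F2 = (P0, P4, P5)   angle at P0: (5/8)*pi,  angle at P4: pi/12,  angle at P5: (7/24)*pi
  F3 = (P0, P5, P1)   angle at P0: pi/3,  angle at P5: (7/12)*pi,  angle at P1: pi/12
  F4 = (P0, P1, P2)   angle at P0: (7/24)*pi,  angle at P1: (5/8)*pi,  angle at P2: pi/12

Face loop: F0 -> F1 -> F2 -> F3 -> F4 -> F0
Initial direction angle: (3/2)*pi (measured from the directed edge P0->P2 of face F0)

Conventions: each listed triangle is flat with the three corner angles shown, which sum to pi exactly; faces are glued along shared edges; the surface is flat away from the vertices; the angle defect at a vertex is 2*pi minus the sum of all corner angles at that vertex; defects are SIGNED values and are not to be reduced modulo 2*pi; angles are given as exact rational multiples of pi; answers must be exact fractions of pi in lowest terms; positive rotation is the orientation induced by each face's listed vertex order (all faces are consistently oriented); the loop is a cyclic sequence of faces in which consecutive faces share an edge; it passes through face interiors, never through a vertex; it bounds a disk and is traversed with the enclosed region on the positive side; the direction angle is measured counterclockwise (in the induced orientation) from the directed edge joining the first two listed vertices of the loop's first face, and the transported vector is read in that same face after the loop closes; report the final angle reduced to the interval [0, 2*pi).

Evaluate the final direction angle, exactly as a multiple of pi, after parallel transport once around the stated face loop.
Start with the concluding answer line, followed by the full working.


Answer: final direction angle = (11/6)*pi

enclosed vertex P0: corner angles sum to (5/3)*pi, defect = 2*pi - (5/3)*pi = pi/3
holonomy = initial angle + sum of enclosed defects (mod 2*pi), positive in the induced orientation
final angle = (3/2)*pi + pi/3 = (11/6)*pi (mod 2*pi)


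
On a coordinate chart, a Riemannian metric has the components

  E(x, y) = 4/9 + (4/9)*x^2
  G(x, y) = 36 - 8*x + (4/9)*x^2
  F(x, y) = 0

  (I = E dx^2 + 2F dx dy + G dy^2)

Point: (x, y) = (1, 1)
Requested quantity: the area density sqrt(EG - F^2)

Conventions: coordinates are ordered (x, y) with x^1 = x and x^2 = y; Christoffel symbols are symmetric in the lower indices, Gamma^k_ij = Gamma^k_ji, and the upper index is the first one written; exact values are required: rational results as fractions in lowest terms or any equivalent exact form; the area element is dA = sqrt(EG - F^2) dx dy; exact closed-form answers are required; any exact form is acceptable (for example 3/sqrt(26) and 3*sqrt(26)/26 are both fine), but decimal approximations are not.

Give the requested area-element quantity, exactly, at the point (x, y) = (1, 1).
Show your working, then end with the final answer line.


E = 8/9, F = 0, G = 256/9; EG - F^2 = 2048/81

Answer: sqrt(EG - F^2) = 32*sqrt(2)/9


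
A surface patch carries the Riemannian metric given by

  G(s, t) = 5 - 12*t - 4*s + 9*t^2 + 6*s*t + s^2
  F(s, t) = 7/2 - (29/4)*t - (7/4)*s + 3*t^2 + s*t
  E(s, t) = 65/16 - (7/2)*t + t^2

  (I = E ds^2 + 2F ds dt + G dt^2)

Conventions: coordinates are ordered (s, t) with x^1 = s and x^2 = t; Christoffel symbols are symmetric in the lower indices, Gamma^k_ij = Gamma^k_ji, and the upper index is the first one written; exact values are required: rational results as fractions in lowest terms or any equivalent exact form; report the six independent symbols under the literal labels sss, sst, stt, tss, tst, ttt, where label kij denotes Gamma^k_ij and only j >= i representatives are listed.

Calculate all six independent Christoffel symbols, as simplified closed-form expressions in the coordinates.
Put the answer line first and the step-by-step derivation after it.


Answer: Gamma_sss = 0, Gamma_sst = (16*t - 28)/(16*s^2 + 96*s*t - 64*s + 160*t^2 - 248*t + 129), Gamma_stt = (48*t - 84)/(16*s^2 + 96*s*t - 64*s + 160*t^2 - 248*t + 129), Gamma_tss = 0, Gamma_tst = (16*s + 48*t - 32)/(16*s^2 + 96*s*t - 64*s + 160*t^2 - 248*t + 129), Gamma_ttt = (48*s + 144*t - 96)/(16*s^2 + 96*s*t - 64*s + 160*t^2 - 248*t + 129)

E = 65/16 - (7/2)*t + t^2; F = 7/2 - (29/4)*t - (7/4)*s + 3*t^2 + s*t; G = 5 - 12*t - 4*s + 9*t^2 + 6*s*t + s^2
Gamma^k_ij = (1/2) g^{kl} (d_i g_jl + d_j g_il - d_l g_ij), with g^inv = (1/(EG-F^2)) [[G, -F], [-F, E]]
first partials: E_s = 0, E_t = -7/2 + 2*t, F_s = -7/4 + t, F_t = -29/4 + 6*t + s, G_s = -4 + 6*t + 2*s, G_t = -12 + 18*t + 6*s
D = EG - F^2 = 129/16 - (31/2)*t - 4*s + 10*t^2 + 6*s*t + s^2
expanded: Gamma^s_ss = (G E_s - 2F F_s + F E_t)/(2D), Gamma^s_st = (G E_t - F G_s)/(2D), Gamma^s_tt = (2G F_t - G G_s - F G_t)/(2D), Gamma^t_ss = (2E F_s - E E_t - F E_s)/(2D), Gamma^t_st = (E G_s - F E_t)/(2D), Gamma^t_tt = (E G_t - 2F F_t + F G_s)/(2D); substitute and cancel common factors


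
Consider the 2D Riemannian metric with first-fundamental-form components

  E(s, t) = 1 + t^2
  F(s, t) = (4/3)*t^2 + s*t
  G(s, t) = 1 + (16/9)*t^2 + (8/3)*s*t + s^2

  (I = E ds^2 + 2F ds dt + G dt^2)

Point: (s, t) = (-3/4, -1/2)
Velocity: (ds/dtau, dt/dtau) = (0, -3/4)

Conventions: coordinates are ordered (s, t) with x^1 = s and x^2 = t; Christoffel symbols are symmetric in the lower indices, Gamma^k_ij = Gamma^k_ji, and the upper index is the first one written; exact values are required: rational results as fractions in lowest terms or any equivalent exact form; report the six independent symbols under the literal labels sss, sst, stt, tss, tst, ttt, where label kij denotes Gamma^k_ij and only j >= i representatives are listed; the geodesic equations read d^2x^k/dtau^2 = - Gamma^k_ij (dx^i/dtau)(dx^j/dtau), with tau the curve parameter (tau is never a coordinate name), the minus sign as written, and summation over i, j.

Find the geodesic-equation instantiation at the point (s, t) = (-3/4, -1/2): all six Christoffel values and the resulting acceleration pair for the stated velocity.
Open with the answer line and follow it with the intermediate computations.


Answer: Gamma_sss = 0, Gamma_sst = -72/469, Gamma_stt = -96/469, Gamma_tss = 0, Gamma_tst = -204/469, Gamma_ttt = -272/469; accelerations (d^2s/dtau^2, d^2t/dtau^2) = (54/469, 153/469)

E = 5/4, F = 17/24, G = 433/144 at the point
E_s = 0, E_t = -1, F_s = -1/2, F_t = -25/12, G_s = -17/6, G_t = -34/9
EG - F^2 = 469/144;  g^inv = (144/469) * [[433/144, -17/24], [-17/24, 5/4]]
first-kind symbols [ij,l] = (1/2)(d_i g_jl + d_j g_il - d_l g_ij): [ss,s] = E_s/2 = 0, [ss,t] = F_s - E_t/2 = 0, [st,s] = E_t/2 = -1/2, [st,t] = G_s/2 = -17/12, [tt,s] = F_t - G_s/2 = -2/3, [tt,t] = G_t/2 = -17/9
Gamma^s_ij = (G*[ij,s] - F*[ij,t])/(EG - F^2), Gamma^t_ij = (E*[ij,t] - F*[ij,s])/(EG - F^2)
Gamma_sss = 0, Gamma_sst = -72/469, Gamma_stt = -96/469, Gamma_tss = 0, Gamma_tst = -204/469, Gamma_ttt = -272/469
d^2s/dtau^2 = -(Gamma_sss*(0)^2 + 2*Gamma_sst*(0)*(-3/4) + Gamma_stt*(-3/4)^2) = 54/469
d^2t/dtau^2 = -(Gamma_tss*(0)^2 + 2*Gamma_tst*(0)*(-3/4) + Gamma_ttt*(-3/4)^2) = 153/469


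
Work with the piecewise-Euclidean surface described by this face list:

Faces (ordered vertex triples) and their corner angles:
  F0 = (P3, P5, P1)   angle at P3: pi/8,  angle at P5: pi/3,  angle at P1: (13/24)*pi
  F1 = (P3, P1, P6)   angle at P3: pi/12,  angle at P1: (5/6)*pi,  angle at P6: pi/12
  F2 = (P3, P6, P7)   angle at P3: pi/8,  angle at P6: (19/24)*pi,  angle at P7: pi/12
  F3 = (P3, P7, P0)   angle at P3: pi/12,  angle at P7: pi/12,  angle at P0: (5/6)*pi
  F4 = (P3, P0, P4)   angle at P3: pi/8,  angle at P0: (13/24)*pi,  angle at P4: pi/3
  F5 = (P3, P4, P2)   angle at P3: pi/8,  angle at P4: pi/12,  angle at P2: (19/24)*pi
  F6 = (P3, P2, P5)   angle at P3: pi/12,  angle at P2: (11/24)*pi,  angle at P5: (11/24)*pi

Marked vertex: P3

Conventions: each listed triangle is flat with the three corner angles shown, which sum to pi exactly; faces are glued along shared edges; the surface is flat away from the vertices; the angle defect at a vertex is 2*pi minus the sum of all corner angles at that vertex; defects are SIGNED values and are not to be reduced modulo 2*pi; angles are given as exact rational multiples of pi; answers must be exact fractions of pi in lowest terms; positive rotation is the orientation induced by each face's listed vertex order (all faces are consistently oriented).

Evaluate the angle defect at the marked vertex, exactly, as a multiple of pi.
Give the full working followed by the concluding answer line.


Sum of corner angles at P3: (3/4)*pi
defect = 2*pi - (3/4)*pi

Answer: defect(P3) = (5/4)*pi


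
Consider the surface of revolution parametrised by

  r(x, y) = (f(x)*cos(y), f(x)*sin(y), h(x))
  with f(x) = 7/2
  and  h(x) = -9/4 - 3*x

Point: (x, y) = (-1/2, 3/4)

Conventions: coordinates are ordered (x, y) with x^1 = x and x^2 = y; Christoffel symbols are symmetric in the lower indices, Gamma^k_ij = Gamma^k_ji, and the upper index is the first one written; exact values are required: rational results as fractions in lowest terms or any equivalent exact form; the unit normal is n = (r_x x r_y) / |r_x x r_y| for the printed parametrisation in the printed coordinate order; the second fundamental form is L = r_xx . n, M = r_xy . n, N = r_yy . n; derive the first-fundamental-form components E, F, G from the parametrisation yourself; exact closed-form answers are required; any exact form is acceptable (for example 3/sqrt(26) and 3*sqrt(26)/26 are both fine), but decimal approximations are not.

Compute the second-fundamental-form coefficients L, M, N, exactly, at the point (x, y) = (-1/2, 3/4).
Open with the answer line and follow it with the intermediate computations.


Answer: L = 0, M = 0, N = -7/2

f = 7/2, f' = 0, f'' = 0, h' = -3, h'' = 0
E = 9, F = 0, G = 49/4; answer radicand W^2 = 9
unnormalised second-form numerators: l = 0, m = 0, n = -21/2; L = l/sqrt(9), and similarly M = m/sqrt(W^2), N = n/sqrt(W^2)


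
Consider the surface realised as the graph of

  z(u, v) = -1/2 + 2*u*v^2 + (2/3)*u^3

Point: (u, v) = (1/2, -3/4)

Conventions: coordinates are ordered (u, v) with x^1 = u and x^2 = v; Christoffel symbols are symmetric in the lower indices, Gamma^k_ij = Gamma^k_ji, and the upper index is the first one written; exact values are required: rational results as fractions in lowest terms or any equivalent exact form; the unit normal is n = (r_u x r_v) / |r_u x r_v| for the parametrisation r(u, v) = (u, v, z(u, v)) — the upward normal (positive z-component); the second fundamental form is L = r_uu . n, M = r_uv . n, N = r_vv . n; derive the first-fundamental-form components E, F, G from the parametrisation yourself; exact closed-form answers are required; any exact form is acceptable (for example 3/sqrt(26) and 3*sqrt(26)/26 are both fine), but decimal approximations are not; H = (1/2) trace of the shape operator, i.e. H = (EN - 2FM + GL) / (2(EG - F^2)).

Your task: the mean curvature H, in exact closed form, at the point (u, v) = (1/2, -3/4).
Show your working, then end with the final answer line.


z_u = 13/8, z_v = -3/2, z_uu = 2, z_uv = -3, z_vv = 2
E = 233/64, F = -39/16, G = 13/4; answer radicand W^2 = 377/64
unnormalised second-form numerators: l = 2, m = -3, n = 2; L = l/sqrt(377/64), and similarly M = m/sqrt(W^2), N = n/sqrt(W^2)
H = (E*n - 2*F*m + G*l) / (2*(EG - F^2)*sqrt(W^2)); E*n - 2*F*m + G*l = -27/32, EG - F^2 = 377/64, so H = (-27/377)/sqrt(377/64)

Answer: H = -216*sqrt(377)/142129


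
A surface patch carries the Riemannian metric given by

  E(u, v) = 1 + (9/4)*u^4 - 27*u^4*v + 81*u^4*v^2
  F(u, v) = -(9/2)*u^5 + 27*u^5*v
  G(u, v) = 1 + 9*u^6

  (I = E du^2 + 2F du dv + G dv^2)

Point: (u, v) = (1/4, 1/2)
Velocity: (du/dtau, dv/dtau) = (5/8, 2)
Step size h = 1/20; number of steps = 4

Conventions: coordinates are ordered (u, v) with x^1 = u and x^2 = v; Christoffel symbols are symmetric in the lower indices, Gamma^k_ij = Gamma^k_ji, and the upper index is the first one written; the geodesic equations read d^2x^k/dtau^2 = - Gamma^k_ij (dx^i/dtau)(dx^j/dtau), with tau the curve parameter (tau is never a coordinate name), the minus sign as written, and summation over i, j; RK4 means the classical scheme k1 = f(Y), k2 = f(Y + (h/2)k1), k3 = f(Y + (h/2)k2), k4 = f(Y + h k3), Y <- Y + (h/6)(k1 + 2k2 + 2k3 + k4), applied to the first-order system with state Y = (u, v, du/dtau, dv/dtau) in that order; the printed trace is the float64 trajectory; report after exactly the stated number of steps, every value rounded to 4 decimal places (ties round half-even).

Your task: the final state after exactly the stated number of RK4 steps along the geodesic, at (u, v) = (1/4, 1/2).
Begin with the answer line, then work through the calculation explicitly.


Answer: u = 0.3590, v = 0.8967, du/dtau = 0.4270, dv/dtau = 1.9624

f(Y) = (du/dtau, dv/dtau, -Gamma^u_ij Y'^i Y'^j, -Gamma^v_ij Y'^i Y'^j) with the Gammas evaluated at the stage position; h = 0.050000; intermediate values shown to 6 dp
step 0: u = 0.2500, v = 0.5000, du/dtau = 0.6250, dv/dtau = 2.0000
step 1:
  k1: at (u, v) = (0.250000, 0.500000), (du/dtau, dv/dtau) = (0.625000, 2.000000); Gamma_uuu = 0.271123, Gamma_uuv = 0.101671, Gamma_uvv = 0.000000, Gamma_vuu = 0.067781, Gamma_vuv = 0.025418, Gamma_vvv = 0.000000; k1 = (0.625000, 2.000000, -0.360085, -0.090021)
  k2: at (u, v) = (0.265625, 0.550000), (du/dtau, dv/dtau) = (0.615998, 1.997749); Gamma_uuu = 0.419934, Gamma_uuv = 0.145493, Gamma_uvv = 0.000000, Gamma_vuu = 0.096996, Gamma_vuv = 0.033606, Gamma_vvv = 0.000000; k2 = (0.615998, 1.997749, -0.517436, -0.119517)
  k3: at (u, v) = (0.265400, 0.549944), (du/dtau, dv/dtau) = (0.612064, 1.997012); Gamma_uuu = 0.418837, Gamma_uuv = 0.145012, Gamma_uvv = 0.000000, Gamma_vuu = 0.096674, Gamma_vuv = 0.033471, Gamma_vvv = 0.000000; k3 = (0.612064, 1.997012, -0.511401, -0.118040)
  k4: at (u, v) = (0.280603, 0.599851), (du/dtau, dv/dtau) = (0.599430, 1.994098); Gamma_uuu = 0.611347, Gamma_uuv = 0.198006, Gamma_uvv = 0.000000, Gamma_vuu = 0.132004, Gamma_vuv = 0.042754, Gamma_vvv = 0.000000; k4 = (0.599430, 1.994098, -0.693029, -0.149641)
  Y <- Y + (h/6)(k1 + 2k2 + 2k3 + k4): u = 0.2807, v = 0.5999, du/dtau = 0.5991, dv/dtau = 1.9940
step 2:
  k1: at (u, v) = (0.280671, 0.599864), (du/dtau, dv/dtau) = (0.599077, 1.994044); Gamma_uuu = 0.611771, Gamma_uuv = 0.198185, Gamma_uvv = 0.000000, Gamma_vuu = 0.132124, Gamma_vuv = 0.042802, Gamma_vvv = 0.000000; k1 = (0.599077, 1.994044, -0.693059, -0.149679)
  k2: at (u, v) = (0.295648, 0.649715), (du/dtau, dv/dtau) = (0.581750, 1.990302); Gamma_uuu = 0.849119, Gamma_uuv = 0.259851, Gamma_uvv = 0.000000, Gamma_vuu = 0.173234, Gamma_vuv = 0.053014, Gamma_vvv = 0.000000; k2 = (0.581750, 1.990302, -0.889110, -0.181393)
  k3: at (u, v) = (0.295215, 0.649621), (du/dtau, dv/dtau) = (0.576849, 1.989509); Gamma_uuu = 0.845765, Gamma_uuv = 0.258495, Gamma_uvv = 0.000000, Gamma_vuu = 0.172330, Gamma_vuv = 0.052670, Gamma_vvv = 0.000000; k3 = (0.576849, 1.989509, -0.874754, -0.178237)
  k4: at (u, v) = (0.309514, 0.699339), (du/dtau, dv/dtau) = (0.555339, 1.985132); Gamma_uuu = 1.118226, Gamma_uuv = 0.324877, Gamma_uvv = 0.000000, Gamma_vuu = 0.216585, Gamma_vuv = 0.062924, Gamma_vvv = 0.000000; k4 = (0.555339, 1.985132, -1.061166, -0.205533)
  Y <- Y + (h/6)(k1 + 2k2 + 2k3 + k4): u = 0.3096, v = 0.6994, du/dtau = 0.5551, dv/dtau = 1.9851
step 3:
  k1: at (u, v) = (0.309601, 0.699353), (du/dtau, dv/dtau) = (0.555060, 1.985090); Gamma_uuu = 1.118995, Gamma_uuv = 0.325184, Gamma_uvv = 0.000000, Gamma_vuu = 0.216789, Gamma_vuv = 0.063000, Gamma_vvv = 0.000000; k1 = (0.555060, 1.985090, -1.061358, -0.205623)
  k2: at (u, v) = (0.323478, 0.748981), (du/dtau, dv/dtau) = (0.528527, 1.979949); Gamma_uuu = 1.418230, Gamma_uuv = 0.393916, Gamma_uvv = 0.000000, Gamma_vuu = 0.262611, Gamma_vuv = 0.072941, Gamma_vvv = 0.000000; k2 = (0.528527, 1.979949, -1.220601, -0.226016)
  k3: at (u, v) = (0.322815, 0.748852), (du/dtau, dv/dtau) = (0.524545, 1.979439); Gamma_uuu = 1.411827, Gamma_uuv = 0.391420, Gamma_uvv = 0.000000, Gamma_vuu = 0.260947, Gamma_vuv = 0.072346, Gamma_vvv = 0.000000; k3 = (0.524545, 1.979439, -1.201289, -0.222033)
  k4: at (u, v) = (0.335829, 0.798325), (du/dtau, dv/dtau) = (0.494996, 1.973988); Gamma_uuu = 1.719205, Gamma_uuv = 0.457018, Gamma_uvv = 0.000000, Gamma_vuu = 0.304678, Gamma_vuv = 0.080993, Gamma_vvv = 0.000000; k4 = (0.494996, 1.973988, -1.314360, -0.232932)
  Y <- Y + (h/6)(k1 + 2k2 + 2k3 + k4): u = 0.3359, v = 0.7983, du/dtau = 0.4949, dv/dtau = 1.9740
step 4:
  k1: at (u, v) = (0.335903, 0.798336), (du/dtau, dv/dtau) = (0.494898, 1.973968); Gamma_uuu = 1.719927, Gamma_uuv = 0.457303, Gamma_uvv = 0.000000, Gamma_vuu = 0.304869, Gamma_vuv = 0.081060, Gamma_vvv = 0.000000; k1 = (0.494898, 1.973968, -1.314742, -0.233047)
  k2: at (u, v) = (0.348276, 0.847685), (du/dtau, dv/dtau) = (0.462029, 1.968141); Gamma_uuu = 2.023218, Gamma_uuv = 0.517341, Gamma_uvv = 0.000000, Gamma_vuu = 0.344894, Gamma_vuv = 0.088190, Gamma_vvv = 0.000000; k2 = (0.462029, 1.968141, -1.372776, -0.234014)
  k3: at (u, v) = (0.347454, 0.847539), (du/dtau, dv/dtau) = (0.460579, 1.968117); Gamma_uuu = 2.015340, Gamma_uuv = 0.514221, Gamma_uvv = 0.000000, Gamma_vuu = 0.342814, Gamma_vuv = 0.087470, Gamma_vvv = 0.000000; k3 = (0.460579, 1.968117, -1.359774, -0.231301)
  k4: at (u, v) = (0.358932, 0.896741), (du/dtau, dv/dtau) = (0.426909, 1.962402); Gamma_uuu = 2.300270, Gamma_uuv = 0.565449, Gamma_uvv = 0.000000, Gamma_vuu = 0.376966, Gamma_vuv = 0.092665, Gamma_vvv = 0.000000; k4 = (0.426909, 1.962402, -1.366658, -0.223967)
  Y <- Y + (h/6)(k1 + 2k2 + 2k3 + k4): u = 0.3590, v = 0.8967, du/dtau = 0.4270, dv/dtau = 1.9624


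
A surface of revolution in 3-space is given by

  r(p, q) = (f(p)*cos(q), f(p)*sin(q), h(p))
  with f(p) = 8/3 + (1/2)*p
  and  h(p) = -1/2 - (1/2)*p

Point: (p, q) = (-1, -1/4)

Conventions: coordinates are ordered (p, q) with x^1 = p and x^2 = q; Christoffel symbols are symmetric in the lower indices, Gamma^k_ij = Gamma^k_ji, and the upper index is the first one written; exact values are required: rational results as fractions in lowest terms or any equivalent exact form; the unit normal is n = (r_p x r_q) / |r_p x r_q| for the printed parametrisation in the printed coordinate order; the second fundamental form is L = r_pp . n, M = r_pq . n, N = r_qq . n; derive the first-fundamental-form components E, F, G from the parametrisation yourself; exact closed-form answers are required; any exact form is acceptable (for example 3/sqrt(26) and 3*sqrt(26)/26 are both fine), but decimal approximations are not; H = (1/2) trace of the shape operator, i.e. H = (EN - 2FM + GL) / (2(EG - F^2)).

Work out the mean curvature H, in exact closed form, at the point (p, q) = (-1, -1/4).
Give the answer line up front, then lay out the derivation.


Answer: H = -3*sqrt(2)/26

f = 13/6, f' = 1/2, f'' = 0, h' = -1/2, h'' = 0
E = 1/2, F = 0, G = 169/36; answer radicand W^2 = 1/2
unnormalised second-form numerators: l = 0, m = 0, n = -13/12; L = l/sqrt(1/2), and similarly M = m/sqrt(W^2), N = n/sqrt(W^2)
H = (E*n - 2*F*m + G*l) / (2*(EG - F^2)*sqrt(W^2)); E*n - 2*F*m + G*l = -13/24, EG - F^2 = 169/72, so H = (-3/26)/sqrt(1/2)


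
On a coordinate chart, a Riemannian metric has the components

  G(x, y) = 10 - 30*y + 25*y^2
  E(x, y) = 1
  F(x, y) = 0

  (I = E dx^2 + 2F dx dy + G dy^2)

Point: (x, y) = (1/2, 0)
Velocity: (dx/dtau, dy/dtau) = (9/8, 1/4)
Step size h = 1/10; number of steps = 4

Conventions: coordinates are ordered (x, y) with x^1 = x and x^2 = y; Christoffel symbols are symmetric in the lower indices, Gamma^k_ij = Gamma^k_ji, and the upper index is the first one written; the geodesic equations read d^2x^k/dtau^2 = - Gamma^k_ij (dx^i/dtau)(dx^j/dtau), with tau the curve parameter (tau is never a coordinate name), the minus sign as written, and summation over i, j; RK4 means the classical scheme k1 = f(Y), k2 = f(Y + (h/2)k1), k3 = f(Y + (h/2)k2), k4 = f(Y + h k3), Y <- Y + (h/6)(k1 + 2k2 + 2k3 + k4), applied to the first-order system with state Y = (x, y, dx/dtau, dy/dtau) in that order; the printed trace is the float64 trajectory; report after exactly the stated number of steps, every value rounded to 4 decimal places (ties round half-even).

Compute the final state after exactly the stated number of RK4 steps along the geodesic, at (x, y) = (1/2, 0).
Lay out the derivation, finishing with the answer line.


f(Y) = (dx/dtau, dy/dtau, -Gamma^x_ij Y'^i Y'^j, -Gamma^y_ij Y'^i Y'^j) with the Gammas evaluated at the stage position; h = 0.100000; intermediate values shown to 6 dp
step 0: x = 0.5000, y = 0.0000, dx/dtau = 1.1250, dy/dtau = 0.2500
step 1:
  k1: at (x, y) = (0.500000, 0.000000), (dx/dtau, dy/dtau) = (1.125000, 0.250000); Gamma_xxx = 0.000000, Gamma_xxy = 0.000000, Gamma_xyy = 0.000000, Gamma_yxx = 0.000000, Gamma_yxy = 0.000000, Gamma_yyy = -1.500000; k1 = (1.125000, 0.250000, 0.000000, 0.093750)
  k2: at (x, y) = (0.556250, 0.012500), (dx/dtau, dy/dtau) = (1.125000, 0.254688); Gamma_xxx = 0.000000, Gamma_xxy = 0.000000, Gamma_xyy = 0.000000, Gamma_yxx = 0.000000, Gamma_yxy = 0.000000, Gamma_yyy = -1.525355; k2 = (1.125000, 0.254688, 0.000000, 0.098943)
  k3: at (x, y) = (0.556250, 0.012734), (dx/dtau, dy/dtau) = (1.125000, 0.254947); Gamma_xxx = 0.000000, Gamma_xxy = 0.000000, Gamma_xyy = 0.000000, Gamma_yxx = 0.000000, Gamma_yxy = 0.000000, Gamma_yyy = -1.525837; k3 = (1.125000, 0.254947, 0.000000, 0.099176)
  k4: at (x, y) = (0.612500, 0.025495), (dx/dtau, dy/dtau) = (1.125000, 0.259918); Gamma_xxx = 0.000000, Gamma_xxy = 0.000000, Gamma_xyy = 0.000000, Gamma_yxx = 0.000000, Gamma_yxy = 0.000000, Gamma_yyy = -1.552481; k4 = (1.125000, 0.259918, 0.000000, 0.104881)
  Y <- Y + (h/6)(k1 + 2k2 + 2k3 + k4): x = 0.6125, y = 0.0255, dx/dtau = 1.1250, dy/dtau = 0.2599
step 2:
  k1: at (x, y) = (0.612500, 0.025486), (dx/dtau, dy/dtau) = (1.125000, 0.259915); Gamma_xxx = 0.000000, Gamma_xxy = 0.000000, Gamma_xyy = 0.000000, Gamma_yxx = 0.000000, Gamma_yxy = 0.000000, Gamma_yyy = -1.552463; k1 = (1.125000, 0.259915, 0.000000, 0.104878)
  k2: at (x, y) = (0.668750, 0.038482), (dx/dtau, dy/dtau) = (1.125000, 0.265158); Gamma_xxx = 0.000000, Gamma_xxy = 0.000000, Gamma_xyy = 0.000000, Gamma_yxx = 0.000000, Gamma_yxy = 0.000000, Gamma_yyy = -1.580395; k2 = (1.125000, 0.265158, 0.000000, 0.111116)
  k3: at (x, y) = (0.668750, 0.038744), (dx/dtau, dy/dtau) = (1.125000, 0.265470); Gamma_xxx = 0.000000, Gamma_xxy = 0.000000, Gamma_xyy = 0.000000, Gamma_yxx = 0.000000, Gamma_yxy = 0.000000, Gamma_yyy = -1.580967; k3 = (1.125000, 0.265470, 0.000000, 0.111418)
  k4: at (x, y) = (0.725000, 0.052033), (dx/dtau, dy/dtau) = (1.125000, 0.271056); Gamma_xxx = 0.000000, Gamma_xxy = 0.000000, Gamma_xyy = 0.000000, Gamma_yxx = 0.000000, Gamma_yxy = 0.000000, Gamma_yyy = -1.610400; k4 = (1.125000, 0.271056, 0.000000, 0.118319)
  Y <- Y + (h/6)(k1 + 2k2 + 2k3 + k4): x = 0.7250, y = 0.0520, dx/dtau = 1.1250, dy/dtau = 0.2711
step 3:
  k1: at (x, y) = (0.725000, 0.052024), (dx/dtau, dy/dtau) = (1.125000, 0.271052); Gamma_xxx = 0.000000, Gamma_xxy = 0.000000, Gamma_xyy = 0.000000, Gamma_yxx = 0.000000, Gamma_yxy = 0.000000, Gamma_yyy = -1.610378; k1 = (1.125000, 0.271052, 0.000000, 0.118313)
  k2: at (x, y) = (0.781250, 0.065576), (dx/dtau, dy/dtau) = (1.125000, 0.276968); Gamma_xxx = 0.000000, Gamma_xxy = 0.000000, Gamma_xyy = 0.000000, Gamma_yxx = 0.000000, Gamma_yxy = 0.000000, Gamma_yyy = -1.641306; k2 = (1.125000, 0.276968, 0.000000, 0.125907)
  k3: at (x, y) = (0.781250, 0.065872), (dx/dtau, dy/dtau) = (1.125000, 0.277348); Gamma_xxx = 0.000000, Gamma_xxy = 0.000000, Gamma_xyy = 0.000000, Gamma_yxx = 0.000000, Gamma_yxy = 0.000000, Gamma_yyy = -1.641992; k3 = (1.125000, 0.277348, 0.000000, 0.126305)
  k4: at (x, y) = (0.837500, 0.079758), (dx/dtau, dy/dtau) = (1.125000, 0.283683); Gamma_xxx = 0.000000, Gamma_xxy = 0.000000, Gamma_xyy = 0.000000, Gamma_yxx = 0.000000, Gamma_yxy = 0.000000, Gamma_yyy = -1.674680; k4 = (1.125000, 0.283683, 0.000000, 0.134771)
  Y <- Y + (h/6)(k1 + 2k2 + 2k3 + k4): x = 0.8375, y = 0.0797, dx/dtau = 1.1250, dy/dtau = 0.2837
step 4:
  k1: at (x, y) = (0.837500, 0.079746), (dx/dtau, dy/dtau) = (1.125000, 0.283677); Gamma_xxx = 0.000000, Gamma_xxy = 0.000000, Gamma_xyy = 0.000000, Gamma_yxx = 0.000000, Gamma_yxy = 0.000000, Gamma_yyy = -1.674651; k1 = (1.125000, 0.283677, 0.000000, 0.134764)
  k2: at (x, y) = (0.893750, 0.093930), (dx/dtau, dy/dtau) = (1.125000, 0.290416); Gamma_xxx = 0.000000, Gamma_xxy = 0.000000, Gamma_xyy = 0.000000, Gamma_yxx = 0.000000, Gamma_yxy = 0.000000, Gamma_yyy = -1.709080; k2 = (1.125000, 0.290416, 0.000000, 0.144146)
  k3: at (x, y) = (0.893750, 0.094267), (dx/dtau, dy/dtau) = (1.125000, 0.290885); Gamma_xxx = 0.000000, Gamma_xxy = 0.000000, Gamma_xyy = 0.000000, Gamma_yxx = 0.000000, Gamma_yxy = 0.000000, Gamma_yyy = -1.709910; k3 = (1.125000, 0.290885, 0.000000, 0.144682)
  k4: at (x, y) = (0.950000, 0.108835), (dx/dtau, dy/dtau) = (1.125000, 0.298146); Gamma_xxx = 0.000000, Gamma_xxy = 0.000000, Gamma_xyy = 0.000000, Gamma_yxx = 0.000000, Gamma_yxy = 0.000000, Gamma_yyy = -1.746407; k4 = (1.125000, 0.298146, 0.000000, 0.155239)
  Y <- Y + (h/6)(k1 + 2k2 + 2k3 + k4): x = 0.9500, y = 0.1088, dx/dtau = 1.1250, dy/dtau = 0.2981

Answer: x = 0.9500, y = 0.1088, dx/dtau = 1.1250, dy/dtau = 0.2981
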